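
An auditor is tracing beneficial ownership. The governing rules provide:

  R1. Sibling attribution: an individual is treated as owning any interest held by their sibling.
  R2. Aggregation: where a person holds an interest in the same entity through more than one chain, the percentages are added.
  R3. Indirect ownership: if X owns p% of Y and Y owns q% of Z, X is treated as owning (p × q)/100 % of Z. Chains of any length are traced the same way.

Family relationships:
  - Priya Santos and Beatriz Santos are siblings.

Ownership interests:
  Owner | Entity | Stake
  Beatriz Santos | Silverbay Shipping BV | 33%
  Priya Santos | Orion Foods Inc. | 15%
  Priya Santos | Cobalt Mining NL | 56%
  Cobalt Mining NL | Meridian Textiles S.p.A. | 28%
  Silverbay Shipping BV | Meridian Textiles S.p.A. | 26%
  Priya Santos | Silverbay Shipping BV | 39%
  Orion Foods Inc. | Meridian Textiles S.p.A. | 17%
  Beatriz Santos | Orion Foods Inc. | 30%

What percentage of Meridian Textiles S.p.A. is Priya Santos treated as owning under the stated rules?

By sibling attribution (R1), Priya Santos is treated as also owning Beatriz Santos's interest in Silverbay Shipping BV, giving 39% + 33% = 72%.
By sibling attribution (R1), Priya Santos is treated as also owning Beatriz Santos's interest in Orion Foods Inc, giving 15% + 30% = 45%.
Chain via Silverbay Shipping BV (R3): 72% × 26% = 18.72% of Meridian Textiles S.p.A.
Chain via Cobalt Mining NL (R3): 56% × 28% = 15.68% of Meridian Textiles S.p.A.
Chain via Orion Foods Inc. (R3): 45% × 17% = 7.65% of Meridian Textiles S.p.A.
Aggregating (R2): 18.72% + 15.68% + 7.65% = 42.05%.

42.05%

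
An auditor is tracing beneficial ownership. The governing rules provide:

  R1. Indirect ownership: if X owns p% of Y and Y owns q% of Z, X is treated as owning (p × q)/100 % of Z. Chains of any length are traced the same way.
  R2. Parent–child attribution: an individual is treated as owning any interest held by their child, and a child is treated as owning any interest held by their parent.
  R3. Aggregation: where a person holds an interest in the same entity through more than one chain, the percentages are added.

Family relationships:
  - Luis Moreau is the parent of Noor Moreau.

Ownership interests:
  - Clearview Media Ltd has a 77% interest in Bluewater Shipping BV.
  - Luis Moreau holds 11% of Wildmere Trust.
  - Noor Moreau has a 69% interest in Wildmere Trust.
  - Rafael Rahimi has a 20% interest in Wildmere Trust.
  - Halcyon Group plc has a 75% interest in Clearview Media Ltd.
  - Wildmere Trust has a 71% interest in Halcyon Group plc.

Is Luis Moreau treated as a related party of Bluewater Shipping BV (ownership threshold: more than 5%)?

By parent–child attribution (R2), Luis Moreau is treated as also owning Noor Moreau's interest in Wildmere Trust, giving 11% + 69% = 80%.
Chain via Wildmere Trust → Halcyon Group plc → Clearview Media Ltd (R1): 80% × 71% × 75% × 77% = 32.802% of Bluewater Shipping BV.
32.802% exceeds the 5% threshold, so Luis is a related party to Bluewater Shipping BV.

Yes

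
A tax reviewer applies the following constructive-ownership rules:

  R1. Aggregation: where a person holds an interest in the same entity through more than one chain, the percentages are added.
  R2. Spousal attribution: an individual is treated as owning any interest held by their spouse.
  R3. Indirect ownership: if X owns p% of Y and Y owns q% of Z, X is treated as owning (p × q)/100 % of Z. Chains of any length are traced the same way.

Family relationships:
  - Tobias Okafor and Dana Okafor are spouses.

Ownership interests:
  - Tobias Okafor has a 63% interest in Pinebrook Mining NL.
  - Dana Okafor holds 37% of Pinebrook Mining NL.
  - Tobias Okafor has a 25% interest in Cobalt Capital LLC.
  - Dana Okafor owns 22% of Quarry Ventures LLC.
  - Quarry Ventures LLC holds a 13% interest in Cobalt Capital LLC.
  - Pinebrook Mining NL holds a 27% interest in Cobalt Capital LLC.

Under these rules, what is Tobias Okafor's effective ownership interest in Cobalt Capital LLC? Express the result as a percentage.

54.86%

By spousal attribution (R2), Tobias Okafor is treated as also owning Dana Okafor's interest in Pinebrook Mining NL, giving 63% + 37% = 100%.
By spousal attribution (R2), Tobias Okafor is treated as owning Dana Okafor's 22% interest in Quarry Ventures LLC.
Chain via Pinebrook Mining NL (R3): 100% × 27% = 27% of Cobalt Capital LLC.
Direct interest in Cobalt Capital LLC: 25%.
Chain via Quarry Ventures LLC (R3): 22% × 13% = 2.86% of Cobalt Capital LLC.
Aggregating (R1): 27% + 25% + 2.86% = 54.86%.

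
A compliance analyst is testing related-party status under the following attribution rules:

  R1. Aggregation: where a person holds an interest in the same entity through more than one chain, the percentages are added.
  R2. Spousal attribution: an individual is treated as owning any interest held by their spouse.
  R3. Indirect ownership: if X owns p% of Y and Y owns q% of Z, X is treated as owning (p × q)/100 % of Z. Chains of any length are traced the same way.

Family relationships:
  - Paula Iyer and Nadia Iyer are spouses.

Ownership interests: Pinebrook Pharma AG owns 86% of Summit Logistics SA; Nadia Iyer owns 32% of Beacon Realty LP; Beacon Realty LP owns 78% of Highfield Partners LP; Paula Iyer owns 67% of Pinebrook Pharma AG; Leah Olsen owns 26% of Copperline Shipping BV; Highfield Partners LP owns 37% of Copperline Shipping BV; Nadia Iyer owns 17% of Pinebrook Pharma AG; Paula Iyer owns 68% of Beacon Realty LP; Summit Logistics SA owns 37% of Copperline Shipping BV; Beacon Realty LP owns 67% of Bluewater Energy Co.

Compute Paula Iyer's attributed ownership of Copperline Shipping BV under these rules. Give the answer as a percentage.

55.5888%

By spousal attribution (R2), Paula Iyer is treated as also owning Nadia Iyer's interest in Pinebrook Pharma AG, giving 67% + 17% = 84%.
By spousal attribution (R2), Paula Iyer is treated as also owning Nadia Iyer's interest in Beacon Realty LP, giving 68% + 32% = 100%.
Chain via Pinebrook Pharma AG → Summit Logistics SA (R3): 84% × 86% × 37% = 26.7288% of Copperline Shipping BV.
Chain via Beacon Realty LP → Highfield Partners LP (R3): 100% × 78% × 37% = 28.86% of Copperline Shipping BV.
Aggregating (R1): 26.7288% + 28.86% = 55.5888%.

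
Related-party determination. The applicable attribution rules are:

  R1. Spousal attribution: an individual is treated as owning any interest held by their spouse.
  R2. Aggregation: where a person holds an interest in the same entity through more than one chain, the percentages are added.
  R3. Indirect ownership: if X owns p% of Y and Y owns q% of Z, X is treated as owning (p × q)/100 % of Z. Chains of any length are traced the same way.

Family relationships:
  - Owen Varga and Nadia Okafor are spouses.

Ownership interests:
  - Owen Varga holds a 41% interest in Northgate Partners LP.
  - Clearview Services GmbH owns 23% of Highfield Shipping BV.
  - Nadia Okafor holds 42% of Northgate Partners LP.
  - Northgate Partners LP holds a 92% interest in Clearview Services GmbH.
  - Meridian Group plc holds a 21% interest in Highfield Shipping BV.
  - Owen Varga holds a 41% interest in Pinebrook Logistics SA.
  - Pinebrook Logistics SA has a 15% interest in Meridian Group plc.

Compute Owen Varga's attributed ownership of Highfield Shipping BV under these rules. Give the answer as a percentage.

18.8543%

By spousal attribution (R1), Owen Varga is treated as also owning Nadia Okafor's interest in Northgate Partners LP, giving 41% + 42% = 83%.
Chain via Northgate Partners LP → Clearview Services GmbH (R3): 83% × 92% × 23% = 17.5628% of Highfield Shipping BV.
Chain via Pinebrook Logistics SA → Meridian Group plc (R3): 41% × 15% × 21% = 1.2915% of Highfield Shipping BV.
Aggregating (R2): 17.5628% + 1.2915% = 18.8543%.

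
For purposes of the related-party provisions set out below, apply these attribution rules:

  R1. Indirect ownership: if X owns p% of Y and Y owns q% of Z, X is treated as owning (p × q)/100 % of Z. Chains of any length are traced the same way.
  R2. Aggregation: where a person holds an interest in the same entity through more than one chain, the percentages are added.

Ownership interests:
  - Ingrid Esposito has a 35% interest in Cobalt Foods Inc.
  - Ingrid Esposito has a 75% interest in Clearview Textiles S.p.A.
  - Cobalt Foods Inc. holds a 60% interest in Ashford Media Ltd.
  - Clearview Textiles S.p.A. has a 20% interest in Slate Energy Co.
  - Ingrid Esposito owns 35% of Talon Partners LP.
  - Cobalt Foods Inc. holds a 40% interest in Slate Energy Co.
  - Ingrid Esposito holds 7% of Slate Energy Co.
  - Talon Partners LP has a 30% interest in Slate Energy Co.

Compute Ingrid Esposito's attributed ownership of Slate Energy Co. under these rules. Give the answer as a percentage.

Chain via Clearview Textiles S.p.A. (R1): 75% × 20% = 15% of Slate Energy Co.
Chain via Talon Partners LP (R1): 35% × 30% = 10.5% of Slate Energy Co.
Chain via Cobalt Foods Inc. (R1): 35% × 40% = 14% of Slate Energy Co.
Direct interest in Slate Energy Co: 7%.
Aggregating (R2): 15% + 10.5% + 14% + 7% = 46.5%.

46.5%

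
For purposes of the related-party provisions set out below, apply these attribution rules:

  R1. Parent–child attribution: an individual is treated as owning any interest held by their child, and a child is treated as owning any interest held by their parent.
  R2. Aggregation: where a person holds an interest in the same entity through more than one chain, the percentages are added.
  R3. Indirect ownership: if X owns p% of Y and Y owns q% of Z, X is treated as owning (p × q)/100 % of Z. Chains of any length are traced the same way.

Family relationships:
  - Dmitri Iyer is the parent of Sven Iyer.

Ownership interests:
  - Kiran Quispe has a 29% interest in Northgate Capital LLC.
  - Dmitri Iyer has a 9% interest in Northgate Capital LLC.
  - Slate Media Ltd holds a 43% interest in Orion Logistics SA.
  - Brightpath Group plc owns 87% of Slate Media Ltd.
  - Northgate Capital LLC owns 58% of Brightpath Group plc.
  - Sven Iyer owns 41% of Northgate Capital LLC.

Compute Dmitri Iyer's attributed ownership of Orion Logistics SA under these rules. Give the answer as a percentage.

10.8489%

By parent–child attribution (R1), Dmitri Iyer is treated as also owning Sven Iyer's interest in Northgate Capital LLC, giving 9% + 41% = 50%.
Chain via Northgate Capital LLC → Brightpath Group plc → Slate Media Ltd (R3): 50% × 58% × 87% × 43% = 10.8489% of Orion Logistics SA.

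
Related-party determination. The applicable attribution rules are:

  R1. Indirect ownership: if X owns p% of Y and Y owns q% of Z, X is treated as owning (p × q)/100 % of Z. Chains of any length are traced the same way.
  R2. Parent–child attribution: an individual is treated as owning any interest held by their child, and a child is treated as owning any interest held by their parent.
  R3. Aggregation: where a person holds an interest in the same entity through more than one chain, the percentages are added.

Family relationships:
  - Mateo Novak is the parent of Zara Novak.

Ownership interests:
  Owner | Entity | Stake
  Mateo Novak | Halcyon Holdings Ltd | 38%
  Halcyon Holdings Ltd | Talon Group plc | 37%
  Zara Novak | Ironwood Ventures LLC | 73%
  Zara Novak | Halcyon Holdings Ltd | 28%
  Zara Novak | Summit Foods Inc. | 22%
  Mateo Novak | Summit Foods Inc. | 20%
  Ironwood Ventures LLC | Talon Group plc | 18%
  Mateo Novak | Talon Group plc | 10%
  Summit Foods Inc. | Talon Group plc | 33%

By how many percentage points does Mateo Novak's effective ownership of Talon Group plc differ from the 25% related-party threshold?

36.42

By parent–child attribution (R2), Mateo Novak is treated as also owning Zara Novak's interest in Halcyon Holdings Ltd, giving 38% + 28% = 66%.
By parent–child attribution (R2), Mateo Novak is treated as also owning Zara Novak's interest in Summit Foods Inc, giving 20% + 22% = 42%.
By parent–child attribution (R2), Mateo Novak is treated as owning Zara Novak's 73% interest in Ironwood Ventures LLC.
Chain via Halcyon Holdings Ltd (R1): 66% × 37% = 24.42% of Talon Group plc.
Chain via Summit Foods Inc. (R1): 42% × 33% = 13.86% of Talon Group plc.
Direct interest in Talon Group plc: 10%.
Chain via Ironwood Ventures LLC (R1): 73% × 18% = 13.14% of Talon Group plc.
Aggregating (R3): 24.42% + 13.86% + 10% + 13.14% = 61.42%.
61.42% exceeds the 25% threshold by 36.42 percentage points.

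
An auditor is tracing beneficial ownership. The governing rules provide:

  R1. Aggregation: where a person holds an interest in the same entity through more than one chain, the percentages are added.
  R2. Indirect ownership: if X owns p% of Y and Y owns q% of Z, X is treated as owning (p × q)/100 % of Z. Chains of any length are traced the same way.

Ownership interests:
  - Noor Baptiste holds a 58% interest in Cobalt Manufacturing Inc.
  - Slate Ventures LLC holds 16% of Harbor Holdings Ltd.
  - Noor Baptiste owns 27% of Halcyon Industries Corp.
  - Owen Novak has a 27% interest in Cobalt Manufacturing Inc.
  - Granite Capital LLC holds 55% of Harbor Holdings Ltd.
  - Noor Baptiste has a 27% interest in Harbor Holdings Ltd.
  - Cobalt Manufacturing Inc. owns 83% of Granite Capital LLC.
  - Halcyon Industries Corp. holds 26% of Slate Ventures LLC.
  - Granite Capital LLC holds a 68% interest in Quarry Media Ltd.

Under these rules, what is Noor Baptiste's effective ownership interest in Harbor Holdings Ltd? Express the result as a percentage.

Chain via Halcyon Industries Corp. → Slate Ventures LLC (R2): 27% × 26% × 16% = 1.1232% of Harbor Holdings Ltd.
Chain via Cobalt Manufacturing Inc. → Granite Capital LLC (R2): 58% × 83% × 55% = 26.477% of Harbor Holdings Ltd.
Direct interest in Harbor Holdings Ltd: 27%.
Aggregating (R1): 1.1232% + 26.477% + 27% = 54.6002%.

54.6002%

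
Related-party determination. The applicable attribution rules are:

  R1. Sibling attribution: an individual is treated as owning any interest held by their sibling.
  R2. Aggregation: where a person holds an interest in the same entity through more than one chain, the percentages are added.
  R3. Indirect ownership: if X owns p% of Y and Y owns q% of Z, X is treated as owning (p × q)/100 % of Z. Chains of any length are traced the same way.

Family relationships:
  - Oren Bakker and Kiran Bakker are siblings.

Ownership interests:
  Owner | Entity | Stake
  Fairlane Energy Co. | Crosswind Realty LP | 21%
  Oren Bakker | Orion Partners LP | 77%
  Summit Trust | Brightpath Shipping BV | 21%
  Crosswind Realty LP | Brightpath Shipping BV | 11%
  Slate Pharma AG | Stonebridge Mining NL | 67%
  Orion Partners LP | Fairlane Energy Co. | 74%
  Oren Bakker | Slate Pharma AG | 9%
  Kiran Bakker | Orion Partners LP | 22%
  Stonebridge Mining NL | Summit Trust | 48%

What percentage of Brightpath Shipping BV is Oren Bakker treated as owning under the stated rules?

By sibling attribution (R1), Oren Bakker is treated as also owning Kiran Bakker's interest in Orion Partners LP, giving 77% + 22% = 99%.
Chain via Slate Pharma AG → Stonebridge Mining NL → Summit Trust (R3): 9% × 67% × 48% × 21% = 0.607824% of Brightpath Shipping BV.
Chain via Orion Partners LP → Fairlane Energy Co. → Crosswind Realty LP (R3): 99% × 74% × 21% × 11% = 1.692306% of Brightpath Shipping BV.
Aggregating (R2): 0.607824% + 1.692306% = 2.30013%.

2.30013%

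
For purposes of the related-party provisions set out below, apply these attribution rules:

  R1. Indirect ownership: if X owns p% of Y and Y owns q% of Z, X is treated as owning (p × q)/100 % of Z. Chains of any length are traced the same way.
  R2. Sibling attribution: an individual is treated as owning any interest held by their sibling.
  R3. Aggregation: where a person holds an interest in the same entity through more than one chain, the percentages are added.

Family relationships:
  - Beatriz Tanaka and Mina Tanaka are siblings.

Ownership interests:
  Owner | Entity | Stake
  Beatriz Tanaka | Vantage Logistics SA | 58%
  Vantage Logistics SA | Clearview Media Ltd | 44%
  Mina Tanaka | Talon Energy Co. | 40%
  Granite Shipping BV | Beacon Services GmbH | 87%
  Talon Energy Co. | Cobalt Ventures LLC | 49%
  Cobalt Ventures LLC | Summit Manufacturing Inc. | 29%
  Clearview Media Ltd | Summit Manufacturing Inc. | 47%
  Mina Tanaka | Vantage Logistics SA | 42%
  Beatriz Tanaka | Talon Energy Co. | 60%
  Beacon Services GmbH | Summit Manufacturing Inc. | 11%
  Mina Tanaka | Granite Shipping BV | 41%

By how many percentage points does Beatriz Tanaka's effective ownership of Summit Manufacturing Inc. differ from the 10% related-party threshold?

28.8137

By sibling attribution (R2), Beatriz Tanaka is treated as also owning Mina Tanaka's interest in Vantage Logistics SA, giving 58% + 42% = 100%.
By sibling attribution (R2), Beatriz Tanaka is treated as also owning Mina Tanaka's interest in Talon Energy Co, giving 60% + 40% = 100%.
By sibling attribution (R2), Beatriz Tanaka is treated as owning Mina Tanaka's 41% interest in Granite Shipping BV.
Chain via Vantage Logistics SA → Clearview Media Ltd (R1): 100% × 44% × 47% = 20.68% of Summit Manufacturing Inc.
Chain via Talon Energy Co. → Cobalt Ventures LLC (R1): 100% × 49% × 29% = 14.21% of Summit Manufacturing Inc.
Chain via Granite Shipping BV → Beacon Services GmbH (R1): 41% × 87% × 11% = 3.9237% of Summit Manufacturing Inc.
Aggregating (R3): 20.68% + 14.21% + 3.9237% = 38.8137%.
38.8137% exceeds the 10% threshold by 28.8137 percentage points.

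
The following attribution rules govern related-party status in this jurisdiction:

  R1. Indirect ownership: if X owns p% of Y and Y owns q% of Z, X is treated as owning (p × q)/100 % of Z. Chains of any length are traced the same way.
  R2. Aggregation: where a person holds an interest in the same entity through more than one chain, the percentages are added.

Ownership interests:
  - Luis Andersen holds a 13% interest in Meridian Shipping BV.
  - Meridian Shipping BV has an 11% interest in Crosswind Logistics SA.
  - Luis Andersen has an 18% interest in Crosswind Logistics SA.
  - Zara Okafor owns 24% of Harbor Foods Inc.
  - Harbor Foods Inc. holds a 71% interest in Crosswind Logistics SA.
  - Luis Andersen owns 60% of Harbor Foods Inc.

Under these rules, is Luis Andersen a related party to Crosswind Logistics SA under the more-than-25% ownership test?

Yes

Chain via Meridian Shipping BV (R1): 13% × 11% = 1.43% of Crosswind Logistics SA.
Chain via Harbor Foods Inc. (R1): 60% × 71% = 42.6% of Crosswind Logistics SA.
Direct interest in Crosswind Logistics SA: 18%.
Aggregating (R2): 1.43% + 42.6% + 18% = 62.03%.
62.03% exceeds the 25% threshold, so Luis is a related party to Crosswind Logistics SA.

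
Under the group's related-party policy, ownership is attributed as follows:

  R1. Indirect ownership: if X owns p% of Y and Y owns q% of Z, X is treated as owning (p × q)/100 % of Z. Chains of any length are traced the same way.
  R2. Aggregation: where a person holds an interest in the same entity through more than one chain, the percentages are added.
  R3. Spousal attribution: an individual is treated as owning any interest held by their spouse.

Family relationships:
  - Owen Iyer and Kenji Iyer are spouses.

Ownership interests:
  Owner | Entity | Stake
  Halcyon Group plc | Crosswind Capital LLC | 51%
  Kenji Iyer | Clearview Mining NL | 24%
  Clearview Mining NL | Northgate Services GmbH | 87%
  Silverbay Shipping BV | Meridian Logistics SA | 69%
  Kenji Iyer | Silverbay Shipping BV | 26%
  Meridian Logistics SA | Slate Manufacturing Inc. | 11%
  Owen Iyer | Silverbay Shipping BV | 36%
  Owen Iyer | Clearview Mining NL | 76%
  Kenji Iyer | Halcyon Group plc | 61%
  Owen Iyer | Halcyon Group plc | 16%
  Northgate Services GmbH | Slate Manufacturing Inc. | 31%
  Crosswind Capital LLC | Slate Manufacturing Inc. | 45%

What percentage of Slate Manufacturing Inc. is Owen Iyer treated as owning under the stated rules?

49.3473%

By spousal attribution (R3), Owen Iyer is treated as also owning Kenji Iyer's interest in Silverbay Shipping BV, giving 36% + 26% = 62%.
By spousal attribution (R3), Owen Iyer is treated as also owning Kenji Iyer's interest in Halcyon Group plc, giving 16% + 61% = 77%.
By spousal attribution (R3), Owen Iyer is treated as also owning Kenji Iyer's interest in Clearview Mining NL, giving 76% + 24% = 100%.
Chain via Silverbay Shipping BV → Meridian Logistics SA (R1): 62% × 69% × 11% = 4.7058% of Slate Manufacturing Inc.
Chain via Halcyon Group plc → Crosswind Capital LLC (R1): 77% × 51% × 45% = 17.6715% of Slate Manufacturing Inc.
Chain via Clearview Mining NL → Northgate Services GmbH (R1): 100% × 87% × 31% = 26.97% of Slate Manufacturing Inc.
Aggregating (R2): 4.7058% + 17.6715% + 26.97% = 49.3473%.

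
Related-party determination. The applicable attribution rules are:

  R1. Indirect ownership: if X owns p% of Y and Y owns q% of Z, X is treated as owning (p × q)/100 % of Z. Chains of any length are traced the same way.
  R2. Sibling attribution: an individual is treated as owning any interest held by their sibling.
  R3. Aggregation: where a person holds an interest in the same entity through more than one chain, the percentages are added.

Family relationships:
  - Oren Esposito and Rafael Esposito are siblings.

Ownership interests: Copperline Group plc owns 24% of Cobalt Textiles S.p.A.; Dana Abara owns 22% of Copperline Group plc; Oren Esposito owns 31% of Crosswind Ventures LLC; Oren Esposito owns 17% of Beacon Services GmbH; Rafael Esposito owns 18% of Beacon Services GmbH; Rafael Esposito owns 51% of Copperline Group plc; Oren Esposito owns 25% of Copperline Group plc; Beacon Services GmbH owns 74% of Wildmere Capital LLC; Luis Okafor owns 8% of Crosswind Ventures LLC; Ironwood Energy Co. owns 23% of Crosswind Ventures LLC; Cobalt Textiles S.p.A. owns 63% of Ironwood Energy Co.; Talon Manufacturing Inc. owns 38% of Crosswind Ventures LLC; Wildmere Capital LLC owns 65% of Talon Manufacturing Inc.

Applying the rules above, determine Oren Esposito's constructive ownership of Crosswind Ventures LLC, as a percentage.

By sibling attribution (R2), Oren Esposito is treated as also owning Rafael Esposito's interest in Beacon Services GmbH, giving 17% + 18% = 35%.
By sibling attribution (R2), Oren Esposito is treated as also owning Rafael Esposito's interest in Copperline Group plc, giving 25% + 51% = 76%.
Chain via Beacon Services GmbH → Wildmere Capital LLC → Talon Manufacturing Inc. (R1): 35% × 74% × 65% × 38% = 6.3973% of Crosswind Ventures LLC.
Chain via Copperline Group plc → Cobalt Textiles S.p.A. → Ironwood Energy Co. (R1): 76% × 24% × 63% × 23% = 2.642976% of Crosswind Ventures LLC.
Direct interest in Crosswind Ventures LLC: 31%.
Aggregating (R3): 6.3973% + 2.642976% + 31% = 40.040276%.

40.040276%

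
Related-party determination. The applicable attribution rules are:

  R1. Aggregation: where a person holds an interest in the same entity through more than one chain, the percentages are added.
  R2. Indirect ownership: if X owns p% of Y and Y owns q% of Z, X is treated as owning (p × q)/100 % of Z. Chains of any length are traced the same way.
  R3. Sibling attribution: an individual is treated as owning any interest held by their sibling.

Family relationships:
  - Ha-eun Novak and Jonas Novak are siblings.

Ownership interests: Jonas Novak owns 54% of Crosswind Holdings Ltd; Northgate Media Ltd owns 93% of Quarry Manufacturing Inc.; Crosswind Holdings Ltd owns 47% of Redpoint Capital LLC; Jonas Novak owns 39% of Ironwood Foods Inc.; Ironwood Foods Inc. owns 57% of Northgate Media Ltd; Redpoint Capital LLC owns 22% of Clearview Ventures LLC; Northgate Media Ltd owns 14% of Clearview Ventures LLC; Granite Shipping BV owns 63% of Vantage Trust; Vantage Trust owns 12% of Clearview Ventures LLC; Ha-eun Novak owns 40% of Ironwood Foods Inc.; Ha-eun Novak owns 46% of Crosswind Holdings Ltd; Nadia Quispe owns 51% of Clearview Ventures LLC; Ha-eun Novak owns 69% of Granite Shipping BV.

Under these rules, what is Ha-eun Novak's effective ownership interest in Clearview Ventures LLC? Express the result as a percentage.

By sibling attribution (R3), Ha-eun Novak is treated as also owning Jonas Novak's interest in Ironwood Foods Inc, giving 40% + 39% = 79%.
By sibling attribution (R3), Ha-eun Novak is treated as also owning Jonas Novak's interest in Crosswind Holdings Ltd, giving 46% + 54% = 100%.
Chain via Granite Shipping BV → Vantage Trust (R2): 69% × 63% × 12% = 5.2164% of Clearview Ventures LLC.
Chain via Ironwood Foods Inc. → Northgate Media Ltd (R2): 79% × 57% × 14% = 6.3042% of Clearview Ventures LLC.
Chain via Crosswind Holdings Ltd → Redpoint Capital LLC (R2): 100% × 47% × 22% = 10.34% of Clearview Ventures LLC.
Aggregating (R1): 5.2164% + 6.3042% + 10.34% = 21.8606%.

21.8606%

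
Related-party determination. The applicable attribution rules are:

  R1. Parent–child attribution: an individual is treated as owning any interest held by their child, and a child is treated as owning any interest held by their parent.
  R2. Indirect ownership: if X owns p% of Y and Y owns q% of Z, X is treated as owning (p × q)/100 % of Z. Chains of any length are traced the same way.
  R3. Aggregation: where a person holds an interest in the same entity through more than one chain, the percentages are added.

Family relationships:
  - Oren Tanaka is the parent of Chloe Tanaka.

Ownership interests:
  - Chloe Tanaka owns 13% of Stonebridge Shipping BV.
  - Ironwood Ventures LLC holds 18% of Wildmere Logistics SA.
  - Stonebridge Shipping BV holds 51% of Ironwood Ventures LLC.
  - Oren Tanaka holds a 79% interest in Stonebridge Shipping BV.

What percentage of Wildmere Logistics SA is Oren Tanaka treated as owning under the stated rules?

8.4456%

By parent–child attribution (R1), Oren Tanaka is treated as also owning Chloe Tanaka's interest in Stonebridge Shipping BV, giving 79% + 13% = 92%.
Chain via Stonebridge Shipping BV → Ironwood Ventures LLC (R2): 92% × 51% × 18% = 8.4456% of Wildmere Logistics SA.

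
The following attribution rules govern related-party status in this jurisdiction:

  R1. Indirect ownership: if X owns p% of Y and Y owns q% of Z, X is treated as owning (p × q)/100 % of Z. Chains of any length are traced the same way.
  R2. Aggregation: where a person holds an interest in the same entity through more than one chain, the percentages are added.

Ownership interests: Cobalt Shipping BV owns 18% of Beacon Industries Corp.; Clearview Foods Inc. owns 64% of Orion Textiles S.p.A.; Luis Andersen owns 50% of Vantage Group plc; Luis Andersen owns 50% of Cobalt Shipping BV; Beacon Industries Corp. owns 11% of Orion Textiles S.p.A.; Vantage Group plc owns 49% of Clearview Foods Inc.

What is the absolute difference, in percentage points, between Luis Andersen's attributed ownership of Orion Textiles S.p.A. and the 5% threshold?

11.67

Chain via Vantage Group plc → Clearview Foods Inc. (R1): 50% × 49% × 64% = 15.68% of Orion Textiles S.p.A.
Chain via Cobalt Shipping BV → Beacon Industries Corp. (R1): 50% × 18% × 11% = 0.99% of Orion Textiles S.p.A.
Aggregating (R2): 15.68% + 0.99% = 16.67%.
16.67% exceeds the 5% threshold by 11.67 percentage points.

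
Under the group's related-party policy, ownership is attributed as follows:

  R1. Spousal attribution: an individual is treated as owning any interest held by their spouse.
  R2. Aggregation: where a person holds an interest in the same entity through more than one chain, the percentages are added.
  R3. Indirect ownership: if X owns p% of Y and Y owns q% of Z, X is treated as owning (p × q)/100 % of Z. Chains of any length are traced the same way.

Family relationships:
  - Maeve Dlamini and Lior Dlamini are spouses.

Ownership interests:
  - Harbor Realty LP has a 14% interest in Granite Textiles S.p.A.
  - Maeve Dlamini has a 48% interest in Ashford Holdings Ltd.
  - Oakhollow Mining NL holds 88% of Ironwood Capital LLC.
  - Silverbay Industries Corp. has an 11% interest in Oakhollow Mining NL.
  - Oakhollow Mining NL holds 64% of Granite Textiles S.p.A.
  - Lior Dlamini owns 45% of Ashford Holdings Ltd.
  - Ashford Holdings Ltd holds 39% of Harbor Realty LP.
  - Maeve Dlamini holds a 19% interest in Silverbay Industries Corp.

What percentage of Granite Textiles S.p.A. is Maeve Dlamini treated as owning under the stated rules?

By spousal attribution (R1), Maeve Dlamini is treated as also owning Lior Dlamini's interest in Ashford Holdings Ltd, giving 48% + 45% = 93%.
Chain via Silverbay Industries Corp. → Oakhollow Mining NL (R3): 19% × 11% × 64% = 1.3376% of Granite Textiles S.p.A.
Chain via Ashford Holdings Ltd → Harbor Realty LP (R3): 93% × 39% × 14% = 5.0778% of Granite Textiles S.p.A.
Aggregating (R2): 1.3376% + 5.0778% = 6.4154%.

6.4154%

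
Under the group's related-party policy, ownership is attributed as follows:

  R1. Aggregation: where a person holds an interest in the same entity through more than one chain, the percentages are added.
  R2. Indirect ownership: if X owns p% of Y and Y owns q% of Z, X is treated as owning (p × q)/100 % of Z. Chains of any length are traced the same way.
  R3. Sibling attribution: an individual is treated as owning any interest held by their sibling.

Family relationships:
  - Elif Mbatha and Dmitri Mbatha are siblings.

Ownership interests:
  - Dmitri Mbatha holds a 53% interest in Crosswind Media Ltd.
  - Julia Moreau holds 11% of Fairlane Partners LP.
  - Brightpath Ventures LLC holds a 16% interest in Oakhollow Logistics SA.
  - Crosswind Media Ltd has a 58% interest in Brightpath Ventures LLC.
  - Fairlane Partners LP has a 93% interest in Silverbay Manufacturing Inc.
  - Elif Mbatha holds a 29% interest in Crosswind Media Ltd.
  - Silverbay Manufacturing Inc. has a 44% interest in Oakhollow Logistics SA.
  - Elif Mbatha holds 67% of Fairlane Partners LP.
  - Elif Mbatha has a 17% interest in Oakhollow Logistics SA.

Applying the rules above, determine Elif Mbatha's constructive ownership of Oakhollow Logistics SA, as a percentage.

By sibling attribution (R3), Elif Mbatha is treated as also owning Dmitri Mbatha's interest in Crosswind Media Ltd, giving 29% + 53% = 82%.
Chain via Fairlane Partners LP → Silverbay Manufacturing Inc. (R2): 67% × 93% × 44% = 27.4164% of Oakhollow Logistics SA.
Chain via Crosswind Media Ltd → Brightpath Ventures LLC (R2): 82% × 58% × 16% = 7.6096% of Oakhollow Logistics SA.
Direct interest in Oakhollow Logistics SA: 17%.
Aggregating (R1): 27.4164% + 7.6096% + 17% = 52.026%.

52.026%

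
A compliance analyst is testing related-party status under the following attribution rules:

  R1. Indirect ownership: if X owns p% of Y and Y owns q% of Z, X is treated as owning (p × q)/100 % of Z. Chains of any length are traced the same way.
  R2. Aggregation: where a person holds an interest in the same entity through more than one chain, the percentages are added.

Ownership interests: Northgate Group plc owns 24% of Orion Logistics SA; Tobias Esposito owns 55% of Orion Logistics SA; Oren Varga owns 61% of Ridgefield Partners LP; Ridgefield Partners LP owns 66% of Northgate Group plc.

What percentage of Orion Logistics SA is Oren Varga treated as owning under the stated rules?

9.6624%

Chain via Ridgefield Partners LP → Northgate Group plc (R1): 61% × 66% × 24% = 9.6624% of Orion Logistics SA.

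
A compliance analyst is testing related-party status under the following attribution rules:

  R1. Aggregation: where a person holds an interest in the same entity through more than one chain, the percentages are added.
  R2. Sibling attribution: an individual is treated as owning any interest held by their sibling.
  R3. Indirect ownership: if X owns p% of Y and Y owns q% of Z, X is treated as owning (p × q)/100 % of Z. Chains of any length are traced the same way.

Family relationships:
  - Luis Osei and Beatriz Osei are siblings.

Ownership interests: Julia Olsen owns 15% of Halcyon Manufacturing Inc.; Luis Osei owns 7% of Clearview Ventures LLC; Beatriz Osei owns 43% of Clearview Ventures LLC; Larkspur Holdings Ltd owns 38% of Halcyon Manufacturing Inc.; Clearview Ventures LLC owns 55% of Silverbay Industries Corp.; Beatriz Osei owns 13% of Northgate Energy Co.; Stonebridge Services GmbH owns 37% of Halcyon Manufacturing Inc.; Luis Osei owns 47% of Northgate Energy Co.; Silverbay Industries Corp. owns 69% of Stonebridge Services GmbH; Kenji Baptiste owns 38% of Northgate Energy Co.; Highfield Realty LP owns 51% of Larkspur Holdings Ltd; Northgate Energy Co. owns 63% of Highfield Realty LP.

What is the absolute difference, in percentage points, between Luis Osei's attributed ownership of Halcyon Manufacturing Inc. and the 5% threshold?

By sibling attribution (R2), Luis Osei is treated as also owning Beatriz Osei's interest in Clearview Ventures LLC, giving 7% + 43% = 50%.
By sibling attribution (R2), Luis Osei is treated as also owning Beatriz Osei's interest in Northgate Energy Co, giving 47% + 13% = 60%.
Chain via Clearview Ventures LLC → Silverbay Industries Corp. → Stonebridge Services GmbH (R3): 50% × 55% × 69% × 37% = 7.02075% of Halcyon Manufacturing Inc.
Chain via Northgate Energy Co. → Highfield Realty LP → Larkspur Holdings Ltd (R3): 60% × 63% × 51% × 38% = 7.32564% of Halcyon Manufacturing Inc.
Aggregating (R1): 7.02075% + 7.32564% = 14.34639%.
14.34639% exceeds the 5% threshold by 9.34639 percentage points.

9.34639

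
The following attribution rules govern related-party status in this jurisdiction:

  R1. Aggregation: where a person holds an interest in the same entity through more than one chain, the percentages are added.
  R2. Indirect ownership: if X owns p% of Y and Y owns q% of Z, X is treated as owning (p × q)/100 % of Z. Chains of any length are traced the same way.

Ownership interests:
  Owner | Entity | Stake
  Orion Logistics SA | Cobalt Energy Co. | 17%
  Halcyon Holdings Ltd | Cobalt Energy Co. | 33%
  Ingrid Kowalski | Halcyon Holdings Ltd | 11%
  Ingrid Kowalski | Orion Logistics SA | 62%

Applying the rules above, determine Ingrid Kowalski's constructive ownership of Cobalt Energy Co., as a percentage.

14.17%

Chain via Orion Logistics SA (R2): 62% × 17% = 10.54% of Cobalt Energy Co.
Chain via Halcyon Holdings Ltd (R2): 11% × 33% = 3.63% of Cobalt Energy Co.
Aggregating (R1): 10.54% + 3.63% = 14.17%.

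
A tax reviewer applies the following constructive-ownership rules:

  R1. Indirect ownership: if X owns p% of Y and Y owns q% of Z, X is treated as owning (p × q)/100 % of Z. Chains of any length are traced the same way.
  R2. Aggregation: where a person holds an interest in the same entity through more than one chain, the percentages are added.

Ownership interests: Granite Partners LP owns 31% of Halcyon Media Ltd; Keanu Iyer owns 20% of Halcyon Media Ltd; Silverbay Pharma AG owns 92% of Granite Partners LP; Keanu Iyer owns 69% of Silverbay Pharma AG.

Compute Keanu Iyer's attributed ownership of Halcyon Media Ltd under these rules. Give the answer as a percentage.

Chain via Silverbay Pharma AG → Granite Partners LP (R1): 69% × 92% × 31% = 19.6788% of Halcyon Media Ltd.
Direct interest in Halcyon Media Ltd: 20%.
Aggregating (R2): 19.6788% + 20% = 39.6788%.

39.6788%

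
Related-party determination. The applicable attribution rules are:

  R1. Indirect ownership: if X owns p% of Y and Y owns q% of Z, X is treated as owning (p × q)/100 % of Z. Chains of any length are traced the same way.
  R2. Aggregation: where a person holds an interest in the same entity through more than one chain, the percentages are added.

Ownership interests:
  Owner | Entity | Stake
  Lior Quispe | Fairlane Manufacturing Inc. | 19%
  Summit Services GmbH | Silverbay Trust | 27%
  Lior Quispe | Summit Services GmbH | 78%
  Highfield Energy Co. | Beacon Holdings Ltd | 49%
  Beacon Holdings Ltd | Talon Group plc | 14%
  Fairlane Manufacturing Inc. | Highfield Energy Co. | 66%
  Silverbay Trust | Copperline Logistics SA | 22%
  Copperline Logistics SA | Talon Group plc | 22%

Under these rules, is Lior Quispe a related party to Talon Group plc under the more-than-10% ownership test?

Chain via Summit Services GmbH → Silverbay Trust → Copperline Logistics SA (R1): 78% × 27% × 22% × 22% = 1.019304% of Talon Group plc.
Chain via Fairlane Manufacturing Inc. → Highfield Energy Co. → Beacon Holdings Ltd (R1): 19% × 66% × 49% × 14% = 0.860244% of Talon Group plc.
Aggregating (R2): 1.019304% + 0.860244% = 1.879548%.
1.879548% does not exceed the 10% threshold, so Lior is not a related party to Talon Group plc.

No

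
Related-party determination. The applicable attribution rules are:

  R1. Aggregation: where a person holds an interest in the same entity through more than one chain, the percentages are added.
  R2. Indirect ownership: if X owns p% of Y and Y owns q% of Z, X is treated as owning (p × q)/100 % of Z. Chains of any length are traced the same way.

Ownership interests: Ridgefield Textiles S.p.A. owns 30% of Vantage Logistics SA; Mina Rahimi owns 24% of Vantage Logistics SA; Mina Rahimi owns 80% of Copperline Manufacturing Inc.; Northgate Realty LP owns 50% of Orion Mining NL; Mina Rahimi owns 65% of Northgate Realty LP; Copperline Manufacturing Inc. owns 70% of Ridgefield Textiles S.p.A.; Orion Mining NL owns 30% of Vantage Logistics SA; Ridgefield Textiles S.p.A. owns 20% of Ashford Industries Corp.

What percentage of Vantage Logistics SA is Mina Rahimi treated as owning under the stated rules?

50.55%

Chain via Copperline Manufacturing Inc. → Ridgefield Textiles S.p.A. (R2): 80% × 70% × 30% = 16.8% of Vantage Logistics SA.
Chain via Northgate Realty LP → Orion Mining NL (R2): 65% × 50% × 30% = 9.75% of Vantage Logistics SA.
Direct interest in Vantage Logistics SA: 24%.
Aggregating (R1): 16.8% + 9.75% + 24% = 50.55%.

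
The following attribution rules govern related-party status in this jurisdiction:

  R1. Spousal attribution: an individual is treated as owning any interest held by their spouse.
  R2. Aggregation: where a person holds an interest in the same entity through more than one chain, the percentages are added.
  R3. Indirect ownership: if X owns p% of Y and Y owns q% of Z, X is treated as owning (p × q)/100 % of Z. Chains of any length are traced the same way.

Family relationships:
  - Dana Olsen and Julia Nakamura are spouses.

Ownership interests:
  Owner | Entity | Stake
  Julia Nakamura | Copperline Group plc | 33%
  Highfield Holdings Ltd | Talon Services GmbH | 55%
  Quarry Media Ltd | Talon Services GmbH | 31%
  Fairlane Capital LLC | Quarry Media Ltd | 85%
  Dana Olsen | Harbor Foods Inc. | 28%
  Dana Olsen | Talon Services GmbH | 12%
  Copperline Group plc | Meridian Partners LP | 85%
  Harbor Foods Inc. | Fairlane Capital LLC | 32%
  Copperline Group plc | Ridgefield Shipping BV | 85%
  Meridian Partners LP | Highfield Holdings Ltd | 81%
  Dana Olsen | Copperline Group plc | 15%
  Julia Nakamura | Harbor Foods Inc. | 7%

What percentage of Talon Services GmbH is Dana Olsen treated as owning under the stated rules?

33.1276%

By spousal attribution (R1), Dana Olsen is treated as also owning Julia Nakamura's interest in Harbor Foods Inc, giving 28% + 7% = 35%.
By spousal attribution (R1), Dana Olsen is treated as also owning Julia Nakamura's interest in Copperline Group plc, giving 15% + 33% = 48%.
Chain via Harbor Foods Inc. → Fairlane Capital LLC → Quarry Media Ltd (R3): 35% × 32% × 85% × 31% = 2.9512% of Talon Services GmbH.
Chain via Copperline Group plc → Meridian Partners LP → Highfield Holdings Ltd (R3): 48% × 85% × 81% × 55% = 18.1764% of Talon Services GmbH.
Direct interest in Talon Services GmbH: 12%.
Aggregating (R2): 2.9512% + 18.1764% + 12% = 33.1276%.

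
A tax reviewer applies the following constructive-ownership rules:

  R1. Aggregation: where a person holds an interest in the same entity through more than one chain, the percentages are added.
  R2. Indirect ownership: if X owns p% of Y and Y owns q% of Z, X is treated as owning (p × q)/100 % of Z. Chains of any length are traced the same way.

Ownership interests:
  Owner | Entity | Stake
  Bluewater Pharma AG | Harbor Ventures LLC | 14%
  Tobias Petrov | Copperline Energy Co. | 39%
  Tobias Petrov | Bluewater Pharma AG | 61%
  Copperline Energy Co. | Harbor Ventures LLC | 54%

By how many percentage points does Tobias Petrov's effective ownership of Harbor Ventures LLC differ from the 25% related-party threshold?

4.6

Chain via Bluewater Pharma AG (R2): 61% × 14% = 8.54% of Harbor Ventures LLC.
Chain via Copperline Energy Co. (R2): 39% × 54% = 21.06% of Harbor Ventures LLC.
Aggregating (R1): 8.54% + 21.06% = 29.6%.
29.6% exceeds the 25% threshold by 4.6 percentage points.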